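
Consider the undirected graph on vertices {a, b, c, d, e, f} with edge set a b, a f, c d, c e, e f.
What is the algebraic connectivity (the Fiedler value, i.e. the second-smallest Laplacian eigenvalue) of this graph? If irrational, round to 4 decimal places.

Each diagonal entry of L is the vertex degree and each off-diagonal entry is -1 where an edge is present, 0 otherwise; in the order [a, b, c, d, e, f] the diagonal is [2, 1, 2, 1, 2, 2]. Computing the eigenvalues of L and sorting gives [0, 0.2679, 1, 2, 3, 3.7321]. The Fiedler value lambda_2 = 0.2679 is strictly positive, so the graph is connected. The eigenvalues sum to 10, which equals trace(L) = 2|E|.

0.2679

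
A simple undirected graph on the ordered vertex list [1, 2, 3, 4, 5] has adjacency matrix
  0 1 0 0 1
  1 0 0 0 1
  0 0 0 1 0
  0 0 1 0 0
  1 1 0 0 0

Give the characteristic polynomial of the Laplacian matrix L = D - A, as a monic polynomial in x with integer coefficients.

x^5 - 8x^4 + 21x^3 - 18x^2

Reading degrees in the order [1, 2, 3, 4, 5] gives [2, 2, 1, 1, 2]; set D = diag(2, 2, 1, 1, 2) and form L = D - A. Computing det(xI - L) by cofactor expansion (or equivalently via sum-over-permutations) gives x^5 - 8x^4 + 21x^3 - 18x^2. The coefficient of x^4 equals -trace(L) = -8, matching the sum of degrees.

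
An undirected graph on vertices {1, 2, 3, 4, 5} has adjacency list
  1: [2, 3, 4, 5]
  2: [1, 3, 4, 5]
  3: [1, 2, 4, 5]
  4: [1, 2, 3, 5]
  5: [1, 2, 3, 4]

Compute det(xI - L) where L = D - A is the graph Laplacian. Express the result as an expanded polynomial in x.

With the vertex order [1, 2, 3, 4, 5], the degrees are [4, 4, 4, 4, 4], giving D = diag(4, 4, 4, 4, 4) and L = D - A. Computing det(xI - L) by cofactor expansion (or equivalently via sum-over-permutations) gives x^5 - 20x^4 + 150x^3 - 500x^2 + 625x. The constant term is 0 because L is singular (the all-ones vector lies in its kernel). There is one zero in the spectrum, matching the 1 component.

x^5 - 20x^4 + 150x^3 - 500x^2 + 625x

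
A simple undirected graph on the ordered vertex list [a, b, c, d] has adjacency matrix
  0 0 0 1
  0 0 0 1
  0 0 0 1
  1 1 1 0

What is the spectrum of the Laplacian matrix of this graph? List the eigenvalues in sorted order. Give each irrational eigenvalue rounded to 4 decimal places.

[0, 1, 1, 4]

Each diagonal entry of L is the vertex degree and each off-diagonal entry is -1 where an edge is present, 0 otherwise; in the order [a, b, c, d] the diagonal is [1, 1, 1, 3]. Since every row of L sums to 0, the all-ones vector is in the kernel and 0 is an eigenvalue.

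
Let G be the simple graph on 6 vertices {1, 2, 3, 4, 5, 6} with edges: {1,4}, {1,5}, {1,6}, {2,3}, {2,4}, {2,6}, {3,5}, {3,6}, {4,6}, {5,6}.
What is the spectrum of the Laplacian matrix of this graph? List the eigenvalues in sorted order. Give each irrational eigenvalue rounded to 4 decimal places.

[0, 2.3820, 2.3820, 4.6180, 4.6180, 6]

Each diagonal entry of L is the vertex degree and each off-diagonal entry is -1 where an edge is present, 0 otherwise; in the order [1, 2, 3, 4, 5, 6] the diagonal is [3, 3, 3, 3, 3, 5]. Since every row of L sums to 0, the all-ones vector is in the kernel and 0 is an eigenvalue. The single zero eigenvalue shows the graph is connected. The largest eigenvalue, 6, is at most the vertex count 6. The eigenvalues sum to 20, which equals trace(L) = 2|E|.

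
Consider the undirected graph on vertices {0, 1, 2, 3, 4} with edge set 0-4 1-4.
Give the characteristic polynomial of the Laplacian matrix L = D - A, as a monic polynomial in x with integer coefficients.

With the vertex order [0, 1, 2, 3, 4], the degrees are [1, 1, 0, 0, 2], giving D = diag(1, 1, 0, 0, 2) and L = D - A. The eigenvalues of L are [0, 0, 0, 1, 3]; the characteristic polynomial is the product of (x - lambda_i), which multiplies out to x^5 - 4x^4 + 3x^3. The coefficient of x^4 equals -trace(L) = -4, matching the sum of degrees. There are 3 zeros in the spectrum, matching the 3 components. The largest eigenvalue, 3, is at most the vertex count 5.

x^5 - 4x^4 + 3x^3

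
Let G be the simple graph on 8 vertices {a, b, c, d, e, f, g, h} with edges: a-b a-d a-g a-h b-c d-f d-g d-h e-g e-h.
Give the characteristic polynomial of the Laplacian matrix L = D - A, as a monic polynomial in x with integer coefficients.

Reading degrees in the order [a, b, c, d, e, f, g, h] gives [4, 2, 1, 4, 2, 1, 3, 3]; set D = diag(4, 2, 1, 4, 2, 1, 3, 3) and form L = D - A. Computing det(xI - L) by cofactor expansion (or equivalently via sum-over-permutations) gives x^8 - 20x^7 + 160x^6 - 656x^5 + 1466x^4 - 1742x^3 + 979x^2 - 192x. The constant term is 0 because L is singular (the all-ones vector lies in its kernel). By the matrix-tree theorem the graph has (1/8) * product of the nonzero eigenvalues = 24 spanning trees.

x^8 - 20x^7 + 160x^6 - 656x^5 + 1466x^4 - 1742x^3 + 979x^2 - 192x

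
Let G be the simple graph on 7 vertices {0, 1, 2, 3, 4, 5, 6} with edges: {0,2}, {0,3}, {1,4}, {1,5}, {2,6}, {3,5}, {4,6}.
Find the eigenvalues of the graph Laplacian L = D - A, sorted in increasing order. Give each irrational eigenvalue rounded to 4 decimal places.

[0, 0.7530, 0.7530, 2.4450, 2.4450, 3.8019, 3.8019]

With the vertex order [0, 1, 2, 3, 4, 5, 6], the degrees are [2, 2, 2, 2, 2, 2, 2], giving D = diag(2, 2, 2, 2, 2, 2, 2) and L = D - A. Diagonalising L (or applying a numerical eigensolver to the 7x7 matrix) gives the spectrum above. The single zero eigenvalue shows the graph is connected.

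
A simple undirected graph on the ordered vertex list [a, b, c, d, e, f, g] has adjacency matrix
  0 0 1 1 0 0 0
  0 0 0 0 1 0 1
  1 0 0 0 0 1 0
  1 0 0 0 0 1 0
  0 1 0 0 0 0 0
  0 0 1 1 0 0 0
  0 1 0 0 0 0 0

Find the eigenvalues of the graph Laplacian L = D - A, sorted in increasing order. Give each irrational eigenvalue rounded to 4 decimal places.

[0, 0, 1, 2, 2, 3, 4]

Each diagonal entry of L is the vertex degree and each off-diagonal entry is -1 where an edge is present, 0 otherwise; in the order [a, b, c, d, e, f, g] the diagonal is [2, 2, 2, 2, 1, 2, 1]. Diagonalising L (or applying a numerical eigensolver to the 7x7 matrix) gives the spectrum above. The 2 zero eigenvalues correspond to the 2 connected components. The largest eigenvalue, 4, is at most the vertex count 7.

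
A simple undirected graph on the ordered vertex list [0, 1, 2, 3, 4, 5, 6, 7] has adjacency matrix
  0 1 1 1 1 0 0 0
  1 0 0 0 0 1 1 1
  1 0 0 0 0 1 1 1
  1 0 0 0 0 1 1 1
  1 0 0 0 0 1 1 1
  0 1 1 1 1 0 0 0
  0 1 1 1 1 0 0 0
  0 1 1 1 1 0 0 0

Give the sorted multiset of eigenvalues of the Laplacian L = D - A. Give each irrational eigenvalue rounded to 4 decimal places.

Reading degrees in the order [0, 1, 2, 3, 4, 5, 6, 7] gives [4, 4, 4, 4, 4, 4, 4, 4]; set D = diag(4, 4, 4, 4, 4, 4, 4, 4) and form L = D - A. L is symmetric positive semidefinite, so every eigenvalue is real and nonnegative. The single zero eigenvalue shows the graph is connected. The eigenvalues sum to 32, which equals trace(L) = 2|E|.

[0, 4, 4, 4, 4, 4, 4, 8]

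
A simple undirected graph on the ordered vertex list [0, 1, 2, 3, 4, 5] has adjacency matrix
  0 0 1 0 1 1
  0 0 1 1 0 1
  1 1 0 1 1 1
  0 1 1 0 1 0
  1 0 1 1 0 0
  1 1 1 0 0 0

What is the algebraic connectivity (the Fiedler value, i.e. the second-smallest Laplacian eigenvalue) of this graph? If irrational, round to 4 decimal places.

With the vertex order [0, 1, 2, 3, 4, 5], the degrees are [3, 3, 5, 3, 3, 3], giving D = diag(3, 3, 5, 3, 3, 3) and L = D - A. The sorted Laplacian eigenvalues are [0, 2.3820, 2.3820, 4.6180, 4.6180, 6]; the algebraic connectivity is the second entry, 2.3820. By the matrix-tree theorem the graph has (1/6) * product of the nonzero eigenvalues = 121 spanning trees. The eigenvalues sum to 20, which equals trace(L) = 2|E|.

2.3820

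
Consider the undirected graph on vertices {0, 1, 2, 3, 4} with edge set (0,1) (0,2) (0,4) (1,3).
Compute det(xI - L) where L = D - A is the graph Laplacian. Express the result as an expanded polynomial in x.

x^5 - 8x^4 + 20x^3 - 18x^2 + 5x

Each diagonal entry of L is the vertex degree and each off-diagonal entry is -1 where an edge is present, 0 otherwise; in the order [0, 1, 2, 3, 4] the diagonal is [3, 2, 1, 1, 1]. Computing det(xI - L) by cofactor expansion (or equivalently via sum-over-permutations) gives x^5 - 8x^4 + 20x^3 - 18x^2 + 5x. Since p(0) = det(-L) = 0, x divides p(x). The largest eigenvalue, 4.1701, is at most the vertex count 5. By the matrix-tree theorem the graph has (1/5) * product of the nonzero eigenvalues = 1 spanning tree.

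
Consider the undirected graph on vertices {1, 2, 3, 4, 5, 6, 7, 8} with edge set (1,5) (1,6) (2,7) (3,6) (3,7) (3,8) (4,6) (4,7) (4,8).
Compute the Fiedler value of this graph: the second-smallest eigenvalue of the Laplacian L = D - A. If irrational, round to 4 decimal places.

Reading degrees in the order [1, 2, 3, 4, 5, 6, 7, 8] gives [2, 1, 3, 3, 1, 3, 3, 2]; set D = diag(2, 1, 3, 3, 1, 3, 3, 2) and form L = D - A. The smallest Laplacian eigenvalue is always 0. The next one, lambda_2 = 0.3479, measures how hard the graph is to disconnect: larger values mean better connectivity. The eigenvalues sum to 18, which equals trace(L) = 2|E|.

0.3479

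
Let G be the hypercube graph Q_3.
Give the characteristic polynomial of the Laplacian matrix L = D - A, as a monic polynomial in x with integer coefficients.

The graph has 8 vertices and degree multiset [3, 3, 3, 3, 3, 3, 3, 3]; D is the diagonal matrix of degrees and L = D - A. Computing det(xI - L) by cofactor expansion (or equivalently via sum-over-permutations) gives x^8 - 24x^7 + 240x^6 - 1296x^5 + 4080x^4 - 7488x^3 + 7424x^2 - 3072x. Since p(0) = det(-L) = 0, x divides p(x). There is one zero in the spectrum, matching the 1 component.

x^8 - 24x^7 + 240x^6 - 1296x^5 + 4080x^4 - 7488x^3 + 7424x^2 - 3072x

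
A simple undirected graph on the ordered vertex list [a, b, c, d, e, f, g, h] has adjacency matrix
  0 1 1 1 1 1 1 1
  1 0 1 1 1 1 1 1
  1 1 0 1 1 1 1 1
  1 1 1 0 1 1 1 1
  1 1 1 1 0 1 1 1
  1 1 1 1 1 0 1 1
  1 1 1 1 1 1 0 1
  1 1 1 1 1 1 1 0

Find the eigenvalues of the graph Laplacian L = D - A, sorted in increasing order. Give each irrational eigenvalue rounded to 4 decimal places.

Each diagonal entry of L is the vertex degree and each off-diagonal entry is -1 where an edge is present, 0 otherwise; in the order [a, b, c, d, e, f, g, h] the diagonal is [7, 7, 7, 7, 7, 7, 7, 7]. Since every row of L sums to 0, the all-ones vector is in the kernel and 0 is an eigenvalue. By the matrix-tree theorem the graph has (1/8) * product of the nonzero eigenvalues = 262144 spanning trees.

[0, 8, 8, 8, 8, 8, 8, 8]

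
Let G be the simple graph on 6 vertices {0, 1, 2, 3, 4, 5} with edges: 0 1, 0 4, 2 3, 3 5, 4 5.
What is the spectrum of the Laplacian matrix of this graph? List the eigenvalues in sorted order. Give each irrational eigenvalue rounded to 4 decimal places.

Reading degrees in the order [0, 1, 2, 3, 4, 5] gives [2, 1, 1, 2, 2, 2]; set D = diag(2, 1, 1, 2, 2, 2) and form L = D - A. L is symmetric positive semidefinite, so every eigenvalue is real and nonnegative.

[0, 0.2679, 1, 2, 3, 3.7321]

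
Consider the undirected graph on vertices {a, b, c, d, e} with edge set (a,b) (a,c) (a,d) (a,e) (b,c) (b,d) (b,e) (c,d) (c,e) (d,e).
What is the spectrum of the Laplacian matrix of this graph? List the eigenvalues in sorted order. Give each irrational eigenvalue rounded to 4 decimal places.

[0, 5, 5, 5, 5]

Each diagonal entry of L is the vertex degree and each off-diagonal entry is -1 where an edge is present, 0 otherwise; in the order [a, b, c, d, e] the diagonal is [4, 4, 4, 4, 4]. Since every row of L sums to 0, the all-ones vector is in the kernel and 0 is an eigenvalue. The single zero eigenvalue shows the graph is connected. There is one zero in the spectrum, matching the 1 component. By the matrix-tree theorem the graph has (1/5) * product of the nonzero eigenvalues = 125 spanning trees.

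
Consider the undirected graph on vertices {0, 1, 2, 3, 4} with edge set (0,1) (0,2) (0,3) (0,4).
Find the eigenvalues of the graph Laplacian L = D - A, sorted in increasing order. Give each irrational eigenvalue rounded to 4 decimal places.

[0, 1, 1, 1, 5]

Reading degrees in the order [0, 1, 2, 3, 4] gives [4, 1, 1, 1, 1]; set D = diag(4, 1, 1, 1, 1) and form L = D - A. The multiplicity of 0 as a Laplacian eigenvalue equals the number of connected components.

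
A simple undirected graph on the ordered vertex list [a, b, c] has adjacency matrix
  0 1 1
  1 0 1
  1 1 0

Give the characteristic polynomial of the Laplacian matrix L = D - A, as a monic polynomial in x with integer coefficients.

Reading degrees in the order [a, b, c] gives [2, 2, 2]; set D = diag(2, 2, 2) and form L = D - A. L has integer entries, so p(x) = det(xI - L) has integer coefficients. Expanding the determinant yields x^3 - 6x^2 + 9x. The constant term is 0 because L is singular (the all-ones vector lies in its kernel). The eigenvalues sum to 6, which equals trace(L) = 2|E|.

x^3 - 6x^2 + 9x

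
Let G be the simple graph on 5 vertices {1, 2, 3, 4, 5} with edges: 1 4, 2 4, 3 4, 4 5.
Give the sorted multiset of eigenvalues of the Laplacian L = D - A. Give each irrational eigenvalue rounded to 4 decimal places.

[0, 1, 1, 1, 5]

Reading degrees in the order [1, 2, 3, 4, 5] gives [1, 1, 1, 4, 1]; set D = diag(1, 1, 1, 4, 1) and form L = D - A. The multiplicity of 0 as a Laplacian eigenvalue equals the number of connected components. By the matrix-tree theorem the graph has (1/5) * product of the nonzero eigenvalues = 1 spanning tree.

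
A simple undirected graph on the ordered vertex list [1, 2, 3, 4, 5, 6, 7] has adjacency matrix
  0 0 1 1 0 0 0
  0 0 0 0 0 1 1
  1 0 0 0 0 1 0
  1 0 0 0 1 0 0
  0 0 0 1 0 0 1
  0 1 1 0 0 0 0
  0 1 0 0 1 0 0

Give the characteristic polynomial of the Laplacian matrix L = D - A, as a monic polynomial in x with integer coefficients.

x^7 - 14x^6 + 77x^5 - 210x^4 + 294x^3 - 196x^2 + 49x

Reading degrees in the order [1, 2, 3, 4, 5, 6, 7] gives [2, 2, 2, 2, 2, 2, 2]; set D = diag(2, 2, 2, 2, 2, 2, 2) and form L = D - A. L has integer entries, so p(x) = det(xI - L) has integer coefficients. Expanding the determinant yields x^7 - 14x^6 + 77x^5 - 210x^4 + 294x^3 - 196x^2 + 49x. Since p(0) = det(-L) = 0, x divides p(x).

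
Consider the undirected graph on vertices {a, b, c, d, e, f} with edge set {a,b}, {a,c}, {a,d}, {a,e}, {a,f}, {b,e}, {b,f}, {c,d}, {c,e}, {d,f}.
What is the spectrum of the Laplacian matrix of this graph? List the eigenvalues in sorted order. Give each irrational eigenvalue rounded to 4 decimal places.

[0, 2.3820, 2.3820, 4.6180, 4.6180, 6]

With the vertex order [a, b, c, d, e, f], the degrees are [5, 3, 3, 3, 3, 3], giving D = diag(5, 3, 3, 3, 3, 3) and L = D - A. Since every row of L sums to 0, the all-ones vector is in the kernel and 0 is an eigenvalue.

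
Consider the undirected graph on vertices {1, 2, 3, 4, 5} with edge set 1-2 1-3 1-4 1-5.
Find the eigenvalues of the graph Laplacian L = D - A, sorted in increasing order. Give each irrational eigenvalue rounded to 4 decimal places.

[0, 1, 1, 1, 5]

Reading degrees in the order [1, 2, 3, 4, 5] gives [4, 1, 1, 1, 1]; set D = diag(4, 1, 1, 1, 1) and form L = D - A. L is symmetric positive semidefinite, so every eigenvalue is real and nonnegative. The largest eigenvalue, 5, is at most the vertex count 5. There is one zero in the spectrum, matching the 1 component.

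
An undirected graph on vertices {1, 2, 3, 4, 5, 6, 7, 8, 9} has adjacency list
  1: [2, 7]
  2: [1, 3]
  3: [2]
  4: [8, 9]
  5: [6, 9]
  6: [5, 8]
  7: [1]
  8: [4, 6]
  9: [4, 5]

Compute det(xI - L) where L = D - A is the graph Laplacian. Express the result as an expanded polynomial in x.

x^9 - 16x^8 + 105x^7 - 364x^6 + 715x^5 - 790x^4 + 450x^3 - 100x^2

Each diagonal entry of L is the vertex degree and each off-diagonal entry is -1 where an edge is present, 0 otherwise; in the order [1, 2, 3, 4, 5, 6, 7, 8, 9] the diagonal is [2, 2, 1, 2, 2, 2, 1, 2, 2]. L has integer entries, so p(x) = det(xI - L) has integer coefficients. Expanding the determinant yields x^9 - 16x^8 + 105x^7 - 364x^6 + 715x^5 - 790x^4 + 450x^3 - 100x^2. Since p(0) = det(-L) = 0, x divides p(x). The largest eigenvalue, 3.6180, is at most the vertex count 9.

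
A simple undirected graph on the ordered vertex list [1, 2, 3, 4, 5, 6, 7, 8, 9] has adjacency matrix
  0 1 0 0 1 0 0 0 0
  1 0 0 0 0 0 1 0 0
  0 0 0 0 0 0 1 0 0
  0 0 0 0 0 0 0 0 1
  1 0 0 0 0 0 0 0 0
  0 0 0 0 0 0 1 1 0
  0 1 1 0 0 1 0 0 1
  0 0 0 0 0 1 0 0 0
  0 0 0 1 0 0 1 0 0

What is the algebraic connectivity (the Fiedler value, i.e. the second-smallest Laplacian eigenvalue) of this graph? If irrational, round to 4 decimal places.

0.2398

Reading degrees in the order [1, 2, 3, 4, 5, 6, 7, 8, 9] gives [2, 2, 1, 1, 1, 2, 4, 1, 2]; set D = diag(2, 2, 1, 1, 1, 2, 4, 1, 2) and form L = D - A. The sorted Laplacian eigenvalues are [0, 0.2398, 0.3820, 0.7199, 1.4240, 2.2032, 2.6180, 3.1692, 5.2439]; the algebraic connectivity is the second entry, 0.2398. The eigenvalues sum to 16, which equals trace(L) = 2|E|. There is one zero in the spectrum, matching the 1 component.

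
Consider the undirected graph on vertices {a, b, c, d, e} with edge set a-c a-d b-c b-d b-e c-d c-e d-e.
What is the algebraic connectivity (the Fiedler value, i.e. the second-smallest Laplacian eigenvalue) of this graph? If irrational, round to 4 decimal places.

With the vertex order [a, b, c, d, e], the degrees are [2, 3, 4, 4, 3], giving D = diag(2, 3, 4, 4, 3) and L = D - A. The smallest Laplacian eigenvalue is always 0. The next one, lambda_2 = 2, measures how hard the graph is to disconnect: larger values mean better connectivity. There is one zero in the spectrum, matching the 1 component.

2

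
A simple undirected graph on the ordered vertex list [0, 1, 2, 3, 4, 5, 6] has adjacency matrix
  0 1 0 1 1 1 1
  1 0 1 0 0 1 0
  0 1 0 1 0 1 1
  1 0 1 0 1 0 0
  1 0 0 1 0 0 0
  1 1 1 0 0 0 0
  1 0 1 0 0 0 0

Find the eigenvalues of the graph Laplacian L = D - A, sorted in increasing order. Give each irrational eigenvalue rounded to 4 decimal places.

[0, 1.4424, 2, 3.3228, 4, 4.6772, 6.5576]

Each diagonal entry of L is the vertex degree and each off-diagonal entry is -1 where an edge is present, 0 otherwise; in the order [0, 1, 2, 3, 4, 5, 6] the diagonal is [5, 3, 4, 3, 2, 3, 2]. The multiplicity of 0 as a Laplacian eigenvalue equals the number of connected components.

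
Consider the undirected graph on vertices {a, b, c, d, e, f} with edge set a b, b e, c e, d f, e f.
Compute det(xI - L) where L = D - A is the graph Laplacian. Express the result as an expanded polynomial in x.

Reading degrees in the order [a, b, c, d, e, f] gives [1, 2, 1, 1, 3, 2]; set D = diag(1, 2, 1, 1, 3, 2) and form L = D - A. L has integer entries, so p(x) = det(xI - L) has integer coefficients. Expanding the determinant yields x^6 - 10x^5 + 35x^4 - 52x^3 + 31x^2 - 6x. The coefficient of x^5 equals -trace(L) = -10, matching the sum of degrees. By the matrix-tree theorem the graph has (1/6) * product of the nonzero eigenvalues = 1 spanning tree. The largest eigenvalue, 4.3028, is at most the vertex count 6.

x^6 - 10x^5 + 35x^4 - 52x^3 + 31x^2 - 6x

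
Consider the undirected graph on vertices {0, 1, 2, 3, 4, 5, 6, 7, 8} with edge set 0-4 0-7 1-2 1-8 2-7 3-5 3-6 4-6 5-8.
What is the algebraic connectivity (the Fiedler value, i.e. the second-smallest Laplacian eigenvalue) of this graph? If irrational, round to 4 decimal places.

Each diagonal entry of L is the vertex degree and each off-diagonal entry is -1 where an edge is present, 0 otherwise; in the order [0, 1, 2, 3, 4, 5, 6, 7, 8] the diagonal is [2, 2, 2, 2, 2, 2, 2, 2, 2]. The smallest Laplacian eigenvalue is always 0. The next one, lambda_2 = 0.4679, measures how hard the graph is to disconnect: larger values mean better connectivity. The eigenvalues sum to 18, which equals trace(L) = 2|E|. There is one zero in the spectrum, matching the 1 component.

0.4679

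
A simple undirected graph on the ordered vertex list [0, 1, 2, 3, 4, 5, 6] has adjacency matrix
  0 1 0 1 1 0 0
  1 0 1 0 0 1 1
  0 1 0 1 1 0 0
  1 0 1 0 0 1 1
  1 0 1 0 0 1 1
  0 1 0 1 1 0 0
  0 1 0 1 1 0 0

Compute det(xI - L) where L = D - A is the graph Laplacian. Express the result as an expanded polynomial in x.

Reading degrees in the order [0, 1, 2, 3, 4, 5, 6] gives [3, 4, 3, 4, 4, 3, 3]; set D = diag(3, 4, 3, 4, 4, 3, 3) and form L = D - A. L has integer entries, so p(x) = det(xI - L) has integer coefficients. Expanding the determinant yields x^7 - 24x^6 + 234x^5 - 1192x^4 + 3357x^3 - 4968x^2 + 3024x. The coefficient of x^6 equals -trace(L) = -24, matching the sum of degrees. The eigenvalues sum to 24, which equals trace(L) = 2|E|.

x^7 - 24x^6 + 234x^5 - 1192x^4 + 3357x^3 - 4968x^2 + 3024x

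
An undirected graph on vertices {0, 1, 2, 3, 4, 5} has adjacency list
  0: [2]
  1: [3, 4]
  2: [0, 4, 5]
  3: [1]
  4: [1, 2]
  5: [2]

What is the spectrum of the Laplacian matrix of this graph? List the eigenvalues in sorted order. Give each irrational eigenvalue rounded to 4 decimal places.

[0, 0.3249, 1, 1.4608, 3, 4.2143]

With the vertex order [0, 1, 2, 3, 4, 5], the degrees are [1, 2, 3, 1, 2, 1], giving D = diag(1, 2, 3, 1, 2, 1) and L = D - A. Diagonalising L (or applying a numerical eigensolver to the 6x6 matrix) gives the spectrum above. The single zero eigenvalue shows the graph is connected.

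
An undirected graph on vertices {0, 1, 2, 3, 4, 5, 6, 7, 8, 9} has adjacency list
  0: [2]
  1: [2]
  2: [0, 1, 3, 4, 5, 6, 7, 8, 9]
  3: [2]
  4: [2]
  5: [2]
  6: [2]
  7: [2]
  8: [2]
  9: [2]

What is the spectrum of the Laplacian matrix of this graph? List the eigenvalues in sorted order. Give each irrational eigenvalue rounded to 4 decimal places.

Each diagonal entry of L is the vertex degree and each off-diagonal entry is -1 where an edge is present, 0 otherwise; in the order [0, 1, 2, 3, 4, 5, 6, 7, 8, 9] the diagonal is [1, 1, 9, 1, 1, 1, 1, 1, 1, 1]. Diagonalising L (or applying a numerical eigensolver to the 10x10 matrix) gives the spectrum above. The largest eigenvalue, 10, is at most the vertex count 10.

[0, 1, 1, 1, 1, 1, 1, 1, 1, 10]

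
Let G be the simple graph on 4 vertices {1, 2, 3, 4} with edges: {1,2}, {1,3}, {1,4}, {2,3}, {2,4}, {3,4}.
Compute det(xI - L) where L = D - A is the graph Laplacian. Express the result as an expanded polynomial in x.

x^4 - 12x^3 + 48x^2 - 64x

Each diagonal entry of L is the vertex degree and each off-diagonal entry is -1 where an edge is present, 0 otherwise; in the order [1, 2, 3, 4] the diagonal is [3, 3, 3, 3]. The eigenvalues of L are [0, 4, 4, 4]; the characteristic polynomial is the product of (x - lambda_i), which multiplies out to x^4 - 12x^3 + 48x^2 - 64x. The constant term is 0 because L is singular (the all-ones vector lies in its kernel). The largest eigenvalue, 4, is at most the vertex count 4.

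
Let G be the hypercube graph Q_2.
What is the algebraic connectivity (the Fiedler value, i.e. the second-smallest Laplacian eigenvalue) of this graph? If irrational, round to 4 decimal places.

The graph has 4 vertices and degree multiset [2, 2, 2, 2]; D is the diagonal matrix of degrees and L = D - A. The smallest Laplacian eigenvalue is always 0. The next one, lambda_2 = 2, measures how hard the graph is to disconnect: larger values mean better connectivity. By the matrix-tree theorem the graph has (1/4) * product of the nonzero eigenvalues = 4 spanning trees. The largest eigenvalue, 4, is at most the vertex count 4.

2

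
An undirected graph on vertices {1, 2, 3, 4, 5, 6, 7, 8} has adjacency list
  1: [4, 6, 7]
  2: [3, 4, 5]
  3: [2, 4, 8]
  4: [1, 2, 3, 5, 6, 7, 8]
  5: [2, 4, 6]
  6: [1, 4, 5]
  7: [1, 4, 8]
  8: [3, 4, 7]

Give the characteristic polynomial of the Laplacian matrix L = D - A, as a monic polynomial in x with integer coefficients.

x^8 - 28x^7 + 322x^6 - 1974x^5 + 6965x^4 - 14126x^3 + 15225x^2 - 6728x

Reading degrees in the order [1, 2, 3, 4, 5, 6, 7, 8] gives [3, 3, 3, 7, 3, 3, 3, 3]; set D = diag(3, 3, 3, 7, 3, 3, 3, 3) and form L = D - A. L has integer entries, so p(x) = det(xI - L) has integer coefficients. Expanding the determinant yields x^8 - 28x^7 + 322x^6 - 1974x^5 + 6965x^4 - 14126x^3 + 15225x^2 - 6728x. The coefficient of x^7 equals -trace(L) = -28, matching the sum of degrees. By the matrix-tree theorem the graph has (1/8) * product of the nonzero eigenvalues = 841 spanning trees. The eigenvalues sum to 28, which equals trace(L) = 2|E|.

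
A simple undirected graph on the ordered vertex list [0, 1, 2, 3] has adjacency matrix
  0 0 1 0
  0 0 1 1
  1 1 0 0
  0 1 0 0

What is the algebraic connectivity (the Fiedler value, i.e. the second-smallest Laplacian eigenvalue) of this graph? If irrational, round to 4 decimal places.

Each diagonal entry of L is the vertex degree and each off-diagonal entry is -1 where an edge is present, 0 otherwise; in the order [0, 1, 2, 3] the diagonal is [1, 2, 2, 1]. Computing the eigenvalues of L and sorting gives [0, 0.5858, 2, 3.4142]. The Fiedler value lambda_2 = 0.5858 is strictly positive, so the graph is connected. The largest eigenvalue, 3.4142, is at most the vertex count 4.

0.5858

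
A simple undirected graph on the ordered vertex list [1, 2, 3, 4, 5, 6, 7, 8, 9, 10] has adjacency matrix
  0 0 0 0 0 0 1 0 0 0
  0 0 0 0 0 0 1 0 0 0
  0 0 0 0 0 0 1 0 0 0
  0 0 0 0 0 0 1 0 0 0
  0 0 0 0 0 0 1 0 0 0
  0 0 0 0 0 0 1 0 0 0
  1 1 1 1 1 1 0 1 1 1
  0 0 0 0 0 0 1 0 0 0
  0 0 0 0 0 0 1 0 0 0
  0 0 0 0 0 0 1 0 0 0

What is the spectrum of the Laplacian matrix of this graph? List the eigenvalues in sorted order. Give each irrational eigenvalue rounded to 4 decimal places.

[0, 1, 1, 1, 1, 1, 1, 1, 1, 10]

Each diagonal entry of L is the vertex degree and each off-diagonal entry is -1 where an edge is present, 0 otherwise; in the order [1, 2, 3, 4, 5, 6, 7, 8, 9, 10] the diagonal is [1, 1, 1, 1, 1, 1, 9, 1, 1, 1]. L is symmetric positive semidefinite, so every eigenvalue is real and nonnegative. The single zero eigenvalue shows the graph is connected. The largest eigenvalue, 10, is at most the vertex count 10. The eigenvalues sum to 18, which equals trace(L) = 2|E|.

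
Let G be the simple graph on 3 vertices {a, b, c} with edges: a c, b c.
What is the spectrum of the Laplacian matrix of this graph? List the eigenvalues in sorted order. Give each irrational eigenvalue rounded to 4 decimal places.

Each diagonal entry of L is the vertex degree and each off-diagonal entry is -1 where an edge is present, 0 otherwise; in the order [a, b, c] the diagonal is [1, 1, 2]. Since every row of L sums to 0, the all-ones vector is in the kernel and 0 is an eigenvalue.

[0, 1, 3]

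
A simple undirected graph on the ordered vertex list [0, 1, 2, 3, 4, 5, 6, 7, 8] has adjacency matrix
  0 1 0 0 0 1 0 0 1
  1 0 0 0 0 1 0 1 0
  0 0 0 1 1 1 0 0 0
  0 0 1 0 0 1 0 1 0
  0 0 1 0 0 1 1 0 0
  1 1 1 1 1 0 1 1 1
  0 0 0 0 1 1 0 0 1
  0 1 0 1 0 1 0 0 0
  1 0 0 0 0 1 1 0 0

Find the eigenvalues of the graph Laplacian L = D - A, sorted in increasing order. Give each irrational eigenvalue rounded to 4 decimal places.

Each diagonal entry of L is the vertex degree and each off-diagonal entry is -1 where an edge is present, 0 otherwise; in the order [0, 1, 2, 3, 4, 5, 6, 7, 8] the diagonal is [3, 3, 3, 3, 3, 8, 3, 3, 3]. L is symmetric positive semidefinite, so every eigenvalue is real and nonnegative. By the matrix-tree theorem the graph has (1/9) * product of the nonzero eigenvalues = 2205 spanning trees.

[0, 1.5858, 1.5858, 3, 3, 4.4142, 4.4142, 5, 9]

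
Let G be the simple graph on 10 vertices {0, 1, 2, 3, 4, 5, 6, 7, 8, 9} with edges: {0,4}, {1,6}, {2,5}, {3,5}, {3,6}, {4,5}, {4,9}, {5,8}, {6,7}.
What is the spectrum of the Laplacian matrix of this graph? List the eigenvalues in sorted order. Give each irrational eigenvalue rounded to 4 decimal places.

[0, 0.1800, 0.4792, 1, 1, 1, 1.6050, 3.3220, 4.0680, 5.3458]

Reading degrees in the order [0, 1, 2, 3, 4, 5, 6, 7, 8, 9] gives [1, 1, 1, 2, 3, 4, 3, 1, 1, 1]; set D = diag(1, 1, 1, 2, 3, 4, 3, 1, 1, 1) and form L = D - A. The multiplicity of 0 as a Laplacian eigenvalue equals the number of connected components. There is one zero in the spectrum, matching the 1 component. The eigenvalues sum to 18, which equals trace(L) = 2|E|.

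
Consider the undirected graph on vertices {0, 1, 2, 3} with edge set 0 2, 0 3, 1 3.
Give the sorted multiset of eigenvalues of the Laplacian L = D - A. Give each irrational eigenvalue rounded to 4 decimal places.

Each diagonal entry of L is the vertex degree and each off-diagonal entry is -1 where an edge is present, 0 otherwise; in the order [0, 1, 2, 3] the diagonal is [2, 1, 1, 2]. L is symmetric positive semidefinite, so every eigenvalue is real and nonnegative. The single zero eigenvalue shows the graph is connected. There is one zero in the spectrum, matching the 1 component.

[0, 0.5858, 2, 3.4142]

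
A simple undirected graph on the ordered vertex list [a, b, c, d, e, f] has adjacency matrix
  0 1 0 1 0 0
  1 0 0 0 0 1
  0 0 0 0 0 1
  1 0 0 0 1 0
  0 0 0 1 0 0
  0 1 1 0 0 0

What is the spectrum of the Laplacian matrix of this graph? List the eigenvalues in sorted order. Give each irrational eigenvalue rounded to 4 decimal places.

[0, 0.2679, 1, 2, 3, 3.7321]

Reading degrees in the order [a, b, c, d, e, f] gives [2, 2, 1, 2, 1, 2]; set D = diag(2, 2, 1, 2, 1, 2) and form L = D - A. Since every row of L sums to 0, the all-ones vector is in the kernel and 0 is an eigenvalue. The single zero eigenvalue shows the graph is connected. The eigenvalues sum to 10, which equals trace(L) = 2|E|. There is one zero in the spectrum, matching the 1 component.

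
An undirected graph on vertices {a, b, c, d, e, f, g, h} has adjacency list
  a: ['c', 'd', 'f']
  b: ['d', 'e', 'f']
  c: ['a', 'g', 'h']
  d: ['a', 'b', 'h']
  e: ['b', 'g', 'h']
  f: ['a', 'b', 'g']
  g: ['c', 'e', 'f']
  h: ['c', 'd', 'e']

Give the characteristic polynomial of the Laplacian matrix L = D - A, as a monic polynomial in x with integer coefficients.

x^8 - 24x^7 + 240x^6 - 1296x^5 + 4080x^4 - 7488x^3 + 7424x^2 - 3072x

With the vertex order [a, b, c, d, e, f, g, h], the degrees are [3, 3, 3, 3, 3, 3, 3, 3], giving D = diag(3, 3, 3, 3, 3, 3, 3, 3) and L = D - A. Computing det(xI - L) by cofactor expansion (or equivalently via sum-over-permutations) gives x^8 - 24x^7 + 240x^6 - 1296x^5 + 4080x^4 - 7488x^3 + 7424x^2 - 3072x. The coefficient of x^7 equals -trace(L) = -24, matching the sum of degrees. The largest eigenvalue, 6, is at most the vertex count 8.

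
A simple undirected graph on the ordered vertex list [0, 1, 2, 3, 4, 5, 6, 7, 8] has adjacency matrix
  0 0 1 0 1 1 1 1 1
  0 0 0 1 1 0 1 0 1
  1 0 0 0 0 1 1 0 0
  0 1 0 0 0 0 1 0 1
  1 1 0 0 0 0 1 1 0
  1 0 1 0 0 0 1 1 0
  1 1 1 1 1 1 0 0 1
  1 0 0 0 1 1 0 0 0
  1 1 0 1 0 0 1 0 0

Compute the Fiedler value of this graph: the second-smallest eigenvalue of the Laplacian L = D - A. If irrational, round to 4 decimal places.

1.5935

With the vertex order [0, 1, 2, 3, 4, 5, 6, 7, 8], the degrees are [6, 4, 3, 3, 4, 4, 7, 3, 4], giving D = diag(6, 4, 3, 3, 4, 4, 7, 3, 4) and L = D - A. Computing the eigenvalues of L and sorting gives [0, 1.5935, 2.5908, 3.7904, 4.4346, 4.9204, 5.3222, 7.2282, 8.1199]. The Fiedler value lambda_2 = 1.5935 is strictly positive, so the graph is connected. There is one zero in the spectrum, matching the 1 component.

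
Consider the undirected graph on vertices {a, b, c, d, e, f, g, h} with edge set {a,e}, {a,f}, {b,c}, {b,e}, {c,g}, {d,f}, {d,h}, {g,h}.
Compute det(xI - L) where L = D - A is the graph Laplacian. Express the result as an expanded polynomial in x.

Reading degrees in the order [a, b, c, d, e, f, g, h] gives [2, 2, 2, 2, 2, 2, 2, 2]; set D = diag(2, 2, 2, 2, 2, 2, 2, 2) and form L = D - A. L has integer entries, so p(x) = det(xI - L) has integer coefficients. Expanding the determinant yields x^8 - 16x^7 + 104x^6 - 352x^5 + 660x^4 - 672x^3 + 336x^2 - 64x. The coefficient of x^7 equals -trace(L) = -16, matching the sum of degrees. The eigenvalues sum to 16, which equals trace(L) = 2|E|.

x^8 - 16x^7 + 104x^6 - 352x^5 + 660x^4 - 672x^3 + 336x^2 - 64x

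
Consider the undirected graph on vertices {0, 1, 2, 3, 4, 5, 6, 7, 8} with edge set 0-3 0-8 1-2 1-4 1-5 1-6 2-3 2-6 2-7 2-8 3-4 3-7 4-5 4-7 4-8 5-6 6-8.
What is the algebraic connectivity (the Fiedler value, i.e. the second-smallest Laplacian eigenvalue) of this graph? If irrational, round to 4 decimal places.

1.4546

Reading degrees in the order [0, 1, 2, 3, 4, 5, 6, 7, 8] gives [2, 4, 5, 4, 5, 3, 4, 3, 4]; set D = diag(2, 4, 5, 4, 5, 3, 4, 3, 4) and form L = D - A. The smallest Laplacian eigenvalue is always 0. The next one, lambda_2 = 1.4546, measures how hard the graph is to disconnect: larger values mean better connectivity. By the matrix-tree theorem the graph has (1/9) * product of the nonzero eigenvalues = 4924 spanning trees.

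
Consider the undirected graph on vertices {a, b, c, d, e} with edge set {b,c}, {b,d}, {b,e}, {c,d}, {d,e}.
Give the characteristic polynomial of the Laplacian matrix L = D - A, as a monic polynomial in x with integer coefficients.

Each diagonal entry of L is the vertex degree and each off-diagonal entry is -1 where an edge is present, 0 otherwise; in the order [a, b, c, d, e] the diagonal is [0, 3, 2, 3, 2]. L has integer entries, so p(x) = det(xI - L) has integer coefficients. Expanding the determinant yields x^5 - 10x^4 + 32x^3 - 32x^2. The constant term is 0 because L is singular (the all-ones vector lies in its kernel). There are 2 zeros in the spectrum, matching the 2 components.

x^5 - 10x^4 + 32x^3 - 32x^2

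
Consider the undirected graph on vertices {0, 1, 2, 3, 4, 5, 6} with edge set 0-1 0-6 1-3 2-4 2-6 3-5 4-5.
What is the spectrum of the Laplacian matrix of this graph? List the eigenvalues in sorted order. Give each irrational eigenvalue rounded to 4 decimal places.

[0, 0.7530, 0.7530, 2.4450, 2.4450, 3.8019, 3.8019]

Each diagonal entry of L is the vertex degree and each off-diagonal entry is -1 where an edge is present, 0 otherwise; in the order [0, 1, 2, 3, 4, 5, 6] the diagonal is [2, 2, 2, 2, 2, 2, 2]. Since every row of L sums to 0, the all-ones vector is in the kernel and 0 is an eigenvalue.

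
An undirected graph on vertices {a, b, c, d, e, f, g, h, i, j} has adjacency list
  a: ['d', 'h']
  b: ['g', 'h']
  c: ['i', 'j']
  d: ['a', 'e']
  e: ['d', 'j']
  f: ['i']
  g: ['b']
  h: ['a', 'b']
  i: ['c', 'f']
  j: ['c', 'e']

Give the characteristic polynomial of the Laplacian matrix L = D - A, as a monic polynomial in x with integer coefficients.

Each diagonal entry of L is the vertex degree and each off-diagonal entry is -1 where an edge is present, 0 otherwise; in the order [a, b, c, d, e, f, g, h, i, j] the diagonal is [2, 2, 2, 2, 2, 1, 1, 2, 2, 2]. L has integer entries, so p(x) = det(xI - L) has integer coefficients. Expanding the determinant yields x^10 - 18x^9 + 136x^8 - 560x^7 + 1365x^6 - 2002x^5 + 1716x^4 - 792x^3 + 165x^2 - 10x. Since p(0) = det(-L) = 0, x divides p(x). The largest eigenvalue, 3.9021, is at most the vertex count 10. There is one zero in the spectrum, matching the 1 component.

x^10 - 18x^9 + 136x^8 - 560x^7 + 1365x^6 - 2002x^5 + 1716x^4 - 792x^3 + 165x^2 - 10x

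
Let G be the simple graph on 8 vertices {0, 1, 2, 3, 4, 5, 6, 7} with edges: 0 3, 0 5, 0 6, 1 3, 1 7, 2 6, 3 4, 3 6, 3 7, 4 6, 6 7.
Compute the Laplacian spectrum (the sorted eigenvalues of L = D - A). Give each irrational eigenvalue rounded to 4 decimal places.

[0, 0.6764, 0.9316, 1.7074, 2.9369, 3.5284, 5.9901, 6.2293]

Reading degrees in the order [0, 1, 2, 3, 4, 5, 6, 7] gives [3, 2, 1, 5, 2, 1, 5, 3]; set D = diag(3, 2, 1, 5, 2, 1, 5, 3) and form L = D - A. Diagonalising L (or applying a numerical eigensolver to the 8x8 matrix) gives the spectrum above. The single zero eigenvalue shows the graph is connected. The largest eigenvalue, 6.2293, is at most the vertex count 8.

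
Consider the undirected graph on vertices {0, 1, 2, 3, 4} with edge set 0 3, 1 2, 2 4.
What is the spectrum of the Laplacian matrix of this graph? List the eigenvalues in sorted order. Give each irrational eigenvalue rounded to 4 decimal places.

[0, 0, 1, 2, 3]

Reading degrees in the order [0, 1, 2, 3, 4] gives [1, 1, 2, 1, 1]; set D = diag(1, 1, 2, 1, 1) and form L = D - A. The multiplicity of 0 as a Laplacian eigenvalue equals the number of connected components. The 2 zero eigenvalues correspond to the 2 connected components. There are 2 zeros in the spectrum, matching the 2 components.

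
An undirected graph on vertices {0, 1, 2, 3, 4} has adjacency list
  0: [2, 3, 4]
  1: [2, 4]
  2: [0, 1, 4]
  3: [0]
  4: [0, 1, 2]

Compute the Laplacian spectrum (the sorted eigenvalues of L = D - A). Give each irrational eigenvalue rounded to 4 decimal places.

With the vertex order [0, 1, 2, 3, 4], the degrees are [3, 2, 3, 1, 3], giving D = diag(3, 2, 3, 1, 3) and L = D - A. Diagonalising L (or applying a numerical eigensolver to the 5x5 matrix) gives the spectrum above. The single zero eigenvalue shows the graph is connected. The eigenvalues sum to 12, which equals trace(L) = 2|E|.

[0, 0.8299, 2.6889, 4, 4.4812]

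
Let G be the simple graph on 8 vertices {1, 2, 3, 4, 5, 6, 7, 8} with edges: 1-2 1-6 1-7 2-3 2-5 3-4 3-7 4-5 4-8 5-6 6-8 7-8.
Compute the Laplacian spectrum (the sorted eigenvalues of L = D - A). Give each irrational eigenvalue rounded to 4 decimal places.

[0, 2, 2, 2, 4, 4, 4, 6]

Each diagonal entry of L is the vertex degree and each off-diagonal entry is -1 where an edge is present, 0 otherwise; in the order [1, 2, 3, 4, 5, 6, 7, 8] the diagonal is [3, 3, 3, 3, 3, 3, 3, 3]. L is symmetric positive semidefinite, so every eigenvalue is real and nonnegative. By the matrix-tree theorem the graph has (1/8) * product of the nonzero eigenvalues = 384 spanning trees. The eigenvalues sum to 24, which equals trace(L) = 2|E|.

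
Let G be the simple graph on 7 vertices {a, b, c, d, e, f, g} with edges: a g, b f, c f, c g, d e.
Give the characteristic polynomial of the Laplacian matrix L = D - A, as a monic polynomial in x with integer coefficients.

Each diagonal entry of L is the vertex degree and each off-diagonal entry is -1 where an edge is present, 0 otherwise; in the order [a, b, c, d, e, f, g] the diagonal is [1, 1, 2, 1, 1, 2, 2]. L has integer entries, so p(x) = det(xI - L) has integer coefficients. Expanding the determinant yields x^7 - 10x^6 + 37x^5 - 62x^4 + 45x^3 - 10x^2. Since p(0) = det(-L) = 0, x divides p(x). The largest eigenvalue, 3.6180, is at most the vertex count 7. The eigenvalues sum to 10, which equals trace(L) = 2|E|.

x^7 - 10x^6 + 37x^5 - 62x^4 + 45x^3 - 10x^2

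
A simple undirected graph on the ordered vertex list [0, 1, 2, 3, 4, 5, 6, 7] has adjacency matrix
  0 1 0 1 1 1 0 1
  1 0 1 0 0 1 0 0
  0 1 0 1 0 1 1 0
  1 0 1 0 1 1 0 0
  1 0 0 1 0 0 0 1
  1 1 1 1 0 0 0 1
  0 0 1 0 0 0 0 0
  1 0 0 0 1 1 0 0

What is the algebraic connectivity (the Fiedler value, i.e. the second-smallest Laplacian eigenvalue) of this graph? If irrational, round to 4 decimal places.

With the vertex order [0, 1, 2, 3, 4, 5, 6, 7], the degrees are [5, 3, 4, 4, 3, 5, 1, 3], giving D = diag(5, 3, 4, 4, 3, 5, 1, 3) and L = D - A. The smallest Laplacian eigenvalue is always 0. The next one, lambda_2 = 0.7981, measures how hard the graph is to disconnect: larger values mean better connectivity. The largest eigenvalue, 6.4354, is at most the vertex count 8. By the matrix-tree theorem the graph has (1/8) * product of the nonzero eigenvalues = 585 spanning trees.

0.7981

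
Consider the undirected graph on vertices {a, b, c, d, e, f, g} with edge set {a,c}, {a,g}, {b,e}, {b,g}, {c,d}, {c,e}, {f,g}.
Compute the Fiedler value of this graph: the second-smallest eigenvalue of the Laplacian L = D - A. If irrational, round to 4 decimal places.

Reading degrees in the order [a, b, c, d, e, f, g] gives [2, 2, 3, 1, 2, 1, 3]; set D = diag(2, 2, 3, 1, 2, 1, 3) and form L = D - A. The sorted Laplacian eigenvalues are [0, 0.5188, 1, 1.5858, 2.3111, 4.1701, 4.4142]; the algebraic connectivity is the second entry, 0.5188. The eigenvalues sum to 14, which equals trace(L) = 2|E|.

0.5188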